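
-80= -80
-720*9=-6480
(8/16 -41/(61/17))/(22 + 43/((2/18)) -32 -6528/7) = 9331/474458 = 0.02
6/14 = 3/7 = 0.43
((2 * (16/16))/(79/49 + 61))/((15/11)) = 539/23010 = 0.02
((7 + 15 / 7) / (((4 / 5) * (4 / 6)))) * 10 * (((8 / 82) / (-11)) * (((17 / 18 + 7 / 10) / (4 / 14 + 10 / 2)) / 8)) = -0.06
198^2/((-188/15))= -147015/47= -3127.98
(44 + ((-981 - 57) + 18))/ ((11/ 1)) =-976/ 11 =-88.73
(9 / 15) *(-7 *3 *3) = -37.80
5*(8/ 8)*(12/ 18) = 10/ 3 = 3.33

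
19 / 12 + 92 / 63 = 767 / 252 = 3.04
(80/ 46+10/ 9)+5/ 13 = 8705/ 2691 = 3.23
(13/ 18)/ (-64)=-13/ 1152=-0.01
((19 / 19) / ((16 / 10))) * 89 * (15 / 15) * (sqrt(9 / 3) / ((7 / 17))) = 7565 * sqrt(3) / 56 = 233.98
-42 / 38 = -21 / 19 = -1.11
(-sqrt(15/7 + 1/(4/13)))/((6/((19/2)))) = -19 * sqrt(1057)/168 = -3.68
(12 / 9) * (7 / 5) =28 / 15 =1.87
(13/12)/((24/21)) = 91/96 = 0.95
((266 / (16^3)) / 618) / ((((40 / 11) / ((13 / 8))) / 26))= 247247 / 202506240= 0.00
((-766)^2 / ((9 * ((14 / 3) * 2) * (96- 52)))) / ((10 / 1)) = 146689 / 9240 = 15.88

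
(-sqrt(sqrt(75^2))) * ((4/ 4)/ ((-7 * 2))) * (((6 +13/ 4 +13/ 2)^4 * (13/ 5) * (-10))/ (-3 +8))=-29255499 * sqrt(3)/ 256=-197937.54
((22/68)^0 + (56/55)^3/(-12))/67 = 455221/33441375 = 0.01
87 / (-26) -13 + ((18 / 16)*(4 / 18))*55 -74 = -3983 / 52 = -76.60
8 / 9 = 0.89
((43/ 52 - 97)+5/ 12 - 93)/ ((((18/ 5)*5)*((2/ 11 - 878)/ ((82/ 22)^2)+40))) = 24749363/ 54722304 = 0.45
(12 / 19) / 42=2 / 133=0.02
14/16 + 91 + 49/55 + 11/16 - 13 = 70799/880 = 80.45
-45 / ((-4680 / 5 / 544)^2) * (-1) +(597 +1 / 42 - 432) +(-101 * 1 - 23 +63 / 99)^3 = -53205324988435 / 28342314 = -1877239.98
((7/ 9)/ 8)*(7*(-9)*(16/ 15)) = -98/ 15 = -6.53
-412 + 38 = -374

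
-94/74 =-47/37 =-1.27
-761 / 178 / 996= -761 / 177288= -0.00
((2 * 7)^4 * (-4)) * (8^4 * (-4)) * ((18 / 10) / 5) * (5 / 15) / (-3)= -2517630976 / 25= -100705239.04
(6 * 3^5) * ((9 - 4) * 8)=58320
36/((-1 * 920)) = -9/230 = -0.04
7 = 7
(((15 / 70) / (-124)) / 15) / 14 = -1 / 121520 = -0.00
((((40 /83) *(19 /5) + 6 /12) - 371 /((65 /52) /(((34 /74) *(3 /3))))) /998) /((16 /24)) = -12348759 /61297160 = -0.20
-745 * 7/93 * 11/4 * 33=-631015/124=-5088.83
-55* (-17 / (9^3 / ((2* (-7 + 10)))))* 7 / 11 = 1190 / 243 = 4.90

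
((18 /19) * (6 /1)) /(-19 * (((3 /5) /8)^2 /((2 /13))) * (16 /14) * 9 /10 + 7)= 0.90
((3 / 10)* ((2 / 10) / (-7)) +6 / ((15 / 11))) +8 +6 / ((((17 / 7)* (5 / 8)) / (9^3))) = 17219809 / 5950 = 2894.09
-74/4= -37/2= -18.50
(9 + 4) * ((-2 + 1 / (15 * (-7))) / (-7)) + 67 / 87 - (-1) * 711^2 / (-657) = -1190237009 / 1555995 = -764.94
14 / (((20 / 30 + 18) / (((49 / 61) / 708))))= 49 / 57584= 0.00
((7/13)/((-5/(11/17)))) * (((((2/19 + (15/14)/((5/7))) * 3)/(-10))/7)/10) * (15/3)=0.00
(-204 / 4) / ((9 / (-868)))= 14756 / 3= 4918.67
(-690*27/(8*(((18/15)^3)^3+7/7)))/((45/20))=-2021484375/12030821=-168.03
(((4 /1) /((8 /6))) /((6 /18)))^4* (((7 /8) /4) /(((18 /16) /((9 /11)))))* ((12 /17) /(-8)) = -137781 /1496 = -92.10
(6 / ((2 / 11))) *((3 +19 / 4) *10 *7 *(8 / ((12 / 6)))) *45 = 3222450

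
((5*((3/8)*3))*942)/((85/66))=139887/34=4114.32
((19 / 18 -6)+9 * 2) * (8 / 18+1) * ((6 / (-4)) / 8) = -3055 / 864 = -3.54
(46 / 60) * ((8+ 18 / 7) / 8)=851 / 840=1.01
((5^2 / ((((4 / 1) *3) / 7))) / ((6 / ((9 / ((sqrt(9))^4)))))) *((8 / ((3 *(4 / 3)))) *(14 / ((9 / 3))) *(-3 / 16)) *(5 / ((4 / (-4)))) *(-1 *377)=-2309125 / 2592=-890.87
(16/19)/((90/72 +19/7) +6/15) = 2240/11609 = 0.19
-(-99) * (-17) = -1683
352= 352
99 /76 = 1.30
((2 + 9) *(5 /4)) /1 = 55 /4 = 13.75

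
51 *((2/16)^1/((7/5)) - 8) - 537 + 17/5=-262373/280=-937.05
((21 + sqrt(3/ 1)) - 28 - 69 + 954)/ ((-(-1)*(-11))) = -878/ 11 - sqrt(3)/ 11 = -79.98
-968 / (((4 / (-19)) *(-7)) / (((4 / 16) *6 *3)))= -2955.86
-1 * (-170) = 170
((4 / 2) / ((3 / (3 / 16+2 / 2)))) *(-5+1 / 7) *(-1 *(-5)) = -1615 / 84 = -19.23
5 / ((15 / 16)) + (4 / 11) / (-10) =874 / 165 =5.30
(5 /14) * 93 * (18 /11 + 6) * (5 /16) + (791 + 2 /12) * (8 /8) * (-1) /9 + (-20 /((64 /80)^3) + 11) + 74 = 177209 /4752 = 37.29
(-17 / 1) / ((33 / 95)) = -1615 / 33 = -48.94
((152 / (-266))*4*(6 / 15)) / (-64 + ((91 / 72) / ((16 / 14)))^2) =0.01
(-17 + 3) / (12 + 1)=-14 / 13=-1.08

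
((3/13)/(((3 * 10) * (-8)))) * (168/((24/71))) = -497/1040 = -0.48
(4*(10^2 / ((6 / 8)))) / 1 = 1600 / 3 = 533.33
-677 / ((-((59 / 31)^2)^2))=625223717 / 12117361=51.60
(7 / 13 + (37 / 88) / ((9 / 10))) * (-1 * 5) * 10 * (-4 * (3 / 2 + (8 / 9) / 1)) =5565275 / 11583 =480.47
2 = 2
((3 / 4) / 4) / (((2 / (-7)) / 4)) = -21 / 8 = -2.62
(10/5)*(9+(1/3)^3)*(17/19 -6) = -92.27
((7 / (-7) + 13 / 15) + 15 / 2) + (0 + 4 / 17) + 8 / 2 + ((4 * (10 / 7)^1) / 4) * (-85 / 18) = 52007 / 10710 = 4.86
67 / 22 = 3.05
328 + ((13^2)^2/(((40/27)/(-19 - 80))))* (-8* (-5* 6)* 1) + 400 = -458060590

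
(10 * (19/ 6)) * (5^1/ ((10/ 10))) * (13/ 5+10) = 1995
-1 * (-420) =420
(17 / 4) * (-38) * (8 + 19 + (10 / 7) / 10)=-4383.57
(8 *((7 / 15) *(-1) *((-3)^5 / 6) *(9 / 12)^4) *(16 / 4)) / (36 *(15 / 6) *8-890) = -15309 / 13600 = -1.13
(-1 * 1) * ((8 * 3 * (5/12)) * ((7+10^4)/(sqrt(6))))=-40853.41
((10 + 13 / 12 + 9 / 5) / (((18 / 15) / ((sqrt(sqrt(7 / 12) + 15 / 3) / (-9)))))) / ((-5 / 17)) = 13141 *sqrt(6 *sqrt(21) + 180) / 19440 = 9.74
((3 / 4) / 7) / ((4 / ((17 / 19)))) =51 / 2128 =0.02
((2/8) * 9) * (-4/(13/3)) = -27/13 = -2.08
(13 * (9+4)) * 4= 676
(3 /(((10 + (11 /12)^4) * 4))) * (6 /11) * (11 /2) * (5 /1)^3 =5832000 /222001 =26.27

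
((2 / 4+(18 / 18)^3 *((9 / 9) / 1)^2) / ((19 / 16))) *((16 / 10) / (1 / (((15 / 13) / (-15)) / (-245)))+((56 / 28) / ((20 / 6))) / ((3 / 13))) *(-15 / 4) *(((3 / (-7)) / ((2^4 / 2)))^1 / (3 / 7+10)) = 1118151 / 17670380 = 0.06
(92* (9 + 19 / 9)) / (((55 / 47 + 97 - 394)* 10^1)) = -5405 / 15642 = -0.35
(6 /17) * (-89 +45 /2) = -399 /17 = -23.47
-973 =-973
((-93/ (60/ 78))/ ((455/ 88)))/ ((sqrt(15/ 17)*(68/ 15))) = -1023*sqrt(255)/ 2975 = -5.49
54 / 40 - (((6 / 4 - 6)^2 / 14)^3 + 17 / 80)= -1658389 / 878080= -1.89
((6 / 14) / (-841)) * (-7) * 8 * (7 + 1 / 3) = 0.21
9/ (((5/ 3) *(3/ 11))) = 99/ 5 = 19.80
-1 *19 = -19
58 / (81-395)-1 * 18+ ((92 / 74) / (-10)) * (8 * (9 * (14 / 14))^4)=-190062343 / 29045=-6543.72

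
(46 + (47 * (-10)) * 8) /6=-619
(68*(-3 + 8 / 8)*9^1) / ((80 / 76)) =-5814 / 5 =-1162.80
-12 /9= -4 /3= -1.33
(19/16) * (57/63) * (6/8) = 361/448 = 0.81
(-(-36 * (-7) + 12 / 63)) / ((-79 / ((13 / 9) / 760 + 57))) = 36872738 / 202635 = 181.97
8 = 8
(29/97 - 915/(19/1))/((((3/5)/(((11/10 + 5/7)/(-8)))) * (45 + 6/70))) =14002385/34899048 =0.40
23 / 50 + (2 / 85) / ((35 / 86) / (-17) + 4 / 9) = 142739 / 276650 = 0.52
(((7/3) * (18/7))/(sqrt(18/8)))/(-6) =-2/3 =-0.67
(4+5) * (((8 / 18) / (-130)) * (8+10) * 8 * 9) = -2592 / 65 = -39.88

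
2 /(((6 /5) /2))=10 /3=3.33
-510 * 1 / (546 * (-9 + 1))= 85 / 728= 0.12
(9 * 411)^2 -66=13682535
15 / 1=15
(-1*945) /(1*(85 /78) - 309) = 10530 /3431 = 3.07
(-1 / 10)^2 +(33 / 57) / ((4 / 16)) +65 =127919 / 1900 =67.33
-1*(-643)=643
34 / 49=0.69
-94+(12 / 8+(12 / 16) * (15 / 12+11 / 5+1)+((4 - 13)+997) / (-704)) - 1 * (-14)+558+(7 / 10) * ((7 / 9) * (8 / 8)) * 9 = 213987 / 440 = 486.33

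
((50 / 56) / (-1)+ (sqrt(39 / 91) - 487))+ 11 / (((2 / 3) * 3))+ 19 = -12975 / 28+ sqrt(21) / 7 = -462.74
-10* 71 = -710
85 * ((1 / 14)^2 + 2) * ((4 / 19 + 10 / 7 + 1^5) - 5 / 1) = -402.38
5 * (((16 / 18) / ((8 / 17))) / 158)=85 / 1422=0.06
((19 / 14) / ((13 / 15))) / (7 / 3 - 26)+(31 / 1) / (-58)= -112543 / 187369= -0.60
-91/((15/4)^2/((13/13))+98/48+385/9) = -13104/8479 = -1.55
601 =601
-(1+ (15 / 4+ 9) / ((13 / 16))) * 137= -2286.85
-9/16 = -0.56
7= 7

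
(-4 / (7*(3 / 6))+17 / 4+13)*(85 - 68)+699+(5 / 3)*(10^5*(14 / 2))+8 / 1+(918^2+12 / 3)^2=59656098569045 / 84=710191649631.49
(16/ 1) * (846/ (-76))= -3384/ 19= -178.11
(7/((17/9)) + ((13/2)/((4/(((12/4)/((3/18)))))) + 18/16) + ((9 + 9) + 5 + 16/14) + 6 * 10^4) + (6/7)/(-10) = 285876737/4760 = 60058.14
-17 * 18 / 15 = -102 / 5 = -20.40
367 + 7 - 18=356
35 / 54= 0.65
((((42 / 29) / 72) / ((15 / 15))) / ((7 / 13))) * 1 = 13 / 348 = 0.04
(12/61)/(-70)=-6/2135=-0.00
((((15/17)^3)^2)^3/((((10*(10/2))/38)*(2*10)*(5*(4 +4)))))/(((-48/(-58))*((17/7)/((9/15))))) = 1824073274014892578125/61202543535398739160871168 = 0.00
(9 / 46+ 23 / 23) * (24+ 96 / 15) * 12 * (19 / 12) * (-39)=-619476 / 23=-26933.74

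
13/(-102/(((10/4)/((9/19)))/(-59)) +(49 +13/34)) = 41990/3842521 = 0.01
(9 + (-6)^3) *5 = -1035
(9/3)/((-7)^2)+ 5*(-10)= -2447/49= -49.94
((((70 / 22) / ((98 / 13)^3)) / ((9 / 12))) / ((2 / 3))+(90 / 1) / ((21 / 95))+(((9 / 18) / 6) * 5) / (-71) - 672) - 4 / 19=-198316169677 / 748197219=-265.06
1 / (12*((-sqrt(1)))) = -1 / 12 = -0.08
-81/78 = -27/26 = -1.04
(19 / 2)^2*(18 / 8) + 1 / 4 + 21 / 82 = 203.57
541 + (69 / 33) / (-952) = 5665329 / 10472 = 541.00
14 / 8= 7 / 4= 1.75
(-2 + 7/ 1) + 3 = 8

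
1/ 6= 0.17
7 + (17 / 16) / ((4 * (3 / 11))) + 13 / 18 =5009 / 576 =8.70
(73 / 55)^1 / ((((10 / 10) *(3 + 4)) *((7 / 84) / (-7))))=-876 / 55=-15.93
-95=-95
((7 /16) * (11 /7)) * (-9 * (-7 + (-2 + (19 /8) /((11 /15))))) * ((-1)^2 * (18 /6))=13689 /128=106.95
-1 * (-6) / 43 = 6 / 43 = 0.14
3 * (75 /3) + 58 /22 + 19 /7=6187 /77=80.35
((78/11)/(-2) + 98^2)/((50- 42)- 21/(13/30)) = -1372865/5786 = -237.27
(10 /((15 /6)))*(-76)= -304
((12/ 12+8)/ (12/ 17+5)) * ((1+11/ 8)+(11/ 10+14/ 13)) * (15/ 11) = 1086453/ 110968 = 9.79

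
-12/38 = -6/19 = -0.32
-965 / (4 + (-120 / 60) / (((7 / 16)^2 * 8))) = -47285 / 132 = -358.22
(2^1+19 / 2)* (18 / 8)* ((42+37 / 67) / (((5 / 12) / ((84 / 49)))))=10622826 / 2345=4529.99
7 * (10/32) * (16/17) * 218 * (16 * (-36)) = -4394880/17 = -258522.35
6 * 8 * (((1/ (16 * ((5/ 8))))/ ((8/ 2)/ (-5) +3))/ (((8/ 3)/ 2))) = 18/ 11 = 1.64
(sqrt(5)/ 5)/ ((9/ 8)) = 0.40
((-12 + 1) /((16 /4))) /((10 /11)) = -121 /40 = -3.02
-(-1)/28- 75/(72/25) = -4369/168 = -26.01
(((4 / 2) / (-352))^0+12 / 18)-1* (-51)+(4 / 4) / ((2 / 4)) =164 / 3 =54.67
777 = 777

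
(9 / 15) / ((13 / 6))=18 / 65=0.28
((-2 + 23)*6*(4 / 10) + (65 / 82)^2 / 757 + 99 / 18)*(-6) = -4268085393 / 12725170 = -335.40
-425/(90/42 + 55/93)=-55335/356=-155.44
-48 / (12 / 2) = -8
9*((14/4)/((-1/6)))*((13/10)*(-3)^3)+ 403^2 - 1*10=1690329/10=169032.90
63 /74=0.85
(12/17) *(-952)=-672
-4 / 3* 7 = -28 / 3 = -9.33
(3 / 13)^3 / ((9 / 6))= 18 / 2197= 0.01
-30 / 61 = -0.49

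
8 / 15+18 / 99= 118 / 165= 0.72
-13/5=-2.60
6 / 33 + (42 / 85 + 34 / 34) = 1567 / 935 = 1.68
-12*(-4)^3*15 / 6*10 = 19200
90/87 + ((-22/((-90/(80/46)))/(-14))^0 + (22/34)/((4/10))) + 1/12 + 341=2039455/5916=344.74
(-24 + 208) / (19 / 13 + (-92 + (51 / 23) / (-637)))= -2.03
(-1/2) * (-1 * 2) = 1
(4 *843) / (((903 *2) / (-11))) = -6182 / 301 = -20.54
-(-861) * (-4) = -3444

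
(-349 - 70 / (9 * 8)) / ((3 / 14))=-88193 / 54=-1633.20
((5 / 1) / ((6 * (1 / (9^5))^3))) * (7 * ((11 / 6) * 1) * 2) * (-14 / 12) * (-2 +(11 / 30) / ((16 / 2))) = 642560804609116239 / 64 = 10040012572017441.23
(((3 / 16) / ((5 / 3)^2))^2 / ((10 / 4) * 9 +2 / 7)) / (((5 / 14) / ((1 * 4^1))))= 35721 / 15950000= 0.00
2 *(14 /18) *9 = 14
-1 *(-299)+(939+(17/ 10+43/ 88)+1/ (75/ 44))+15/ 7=57422819/ 46200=1242.92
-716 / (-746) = 358 / 373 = 0.96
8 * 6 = 48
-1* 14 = -14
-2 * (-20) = 40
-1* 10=-10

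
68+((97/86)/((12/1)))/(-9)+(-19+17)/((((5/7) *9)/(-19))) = 3431947/46440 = 73.90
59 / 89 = 0.66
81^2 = 6561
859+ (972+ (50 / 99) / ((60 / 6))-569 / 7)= 1212587 / 693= 1749.76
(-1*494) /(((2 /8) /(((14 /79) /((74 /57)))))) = -788424 /2923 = -269.73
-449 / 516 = -0.87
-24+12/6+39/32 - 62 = -2649/32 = -82.78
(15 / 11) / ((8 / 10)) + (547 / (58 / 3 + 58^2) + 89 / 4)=1346288 / 55825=24.12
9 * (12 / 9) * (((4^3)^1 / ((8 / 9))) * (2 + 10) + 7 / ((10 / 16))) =52512 / 5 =10502.40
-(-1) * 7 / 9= 7 / 9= 0.78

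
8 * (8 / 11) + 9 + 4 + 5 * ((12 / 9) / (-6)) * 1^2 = 1753 / 99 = 17.71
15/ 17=0.88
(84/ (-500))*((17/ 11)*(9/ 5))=-3213/ 6875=-0.47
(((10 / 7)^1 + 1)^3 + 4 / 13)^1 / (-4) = -65241 / 17836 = -3.66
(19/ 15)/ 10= 19/ 150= 0.13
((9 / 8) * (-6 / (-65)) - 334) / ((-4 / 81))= 7031853 / 1040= 6761.40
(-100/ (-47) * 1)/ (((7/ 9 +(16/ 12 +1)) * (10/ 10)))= 225/ 329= 0.68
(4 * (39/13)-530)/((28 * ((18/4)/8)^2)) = -4736/81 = -58.47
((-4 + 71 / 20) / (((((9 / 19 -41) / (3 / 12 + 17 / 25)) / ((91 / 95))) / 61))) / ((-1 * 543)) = -221247 / 199100000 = -0.00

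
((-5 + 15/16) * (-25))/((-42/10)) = -8125/336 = -24.18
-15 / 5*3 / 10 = -9 / 10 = -0.90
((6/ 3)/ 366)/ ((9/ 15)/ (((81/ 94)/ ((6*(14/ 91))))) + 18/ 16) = 1560/ 504653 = 0.00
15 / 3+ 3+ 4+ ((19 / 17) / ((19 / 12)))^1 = 216 / 17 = 12.71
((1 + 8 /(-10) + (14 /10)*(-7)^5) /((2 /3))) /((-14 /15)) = 264708 /7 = 37815.43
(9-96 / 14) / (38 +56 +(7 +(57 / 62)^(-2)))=48735 / 2323951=0.02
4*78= 312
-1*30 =-30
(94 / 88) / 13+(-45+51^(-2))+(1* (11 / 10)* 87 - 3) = 355447717 / 7438860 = 47.78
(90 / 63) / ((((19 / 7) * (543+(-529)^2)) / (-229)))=-1145 / 2663648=-0.00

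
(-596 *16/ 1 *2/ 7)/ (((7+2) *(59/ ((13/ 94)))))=-123968/ 174699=-0.71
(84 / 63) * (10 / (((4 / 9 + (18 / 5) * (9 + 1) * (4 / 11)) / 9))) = 594 / 67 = 8.87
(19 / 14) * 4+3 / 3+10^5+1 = 700052 / 7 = 100007.43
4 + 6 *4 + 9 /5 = 149 /5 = 29.80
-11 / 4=-2.75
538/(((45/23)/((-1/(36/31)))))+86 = -122137/810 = -150.79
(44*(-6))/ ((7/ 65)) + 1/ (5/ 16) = -85688/ 35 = -2448.23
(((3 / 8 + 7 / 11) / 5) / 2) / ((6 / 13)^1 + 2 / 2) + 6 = 101477 / 16720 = 6.07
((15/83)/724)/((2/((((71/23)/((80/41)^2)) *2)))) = 358053/1769108480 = 0.00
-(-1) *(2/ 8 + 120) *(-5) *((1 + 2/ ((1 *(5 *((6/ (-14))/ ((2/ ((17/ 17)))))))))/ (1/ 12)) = 6253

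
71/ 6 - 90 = -469/ 6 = -78.17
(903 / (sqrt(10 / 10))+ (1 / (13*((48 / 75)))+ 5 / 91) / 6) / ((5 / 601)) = 1580402221 / 14560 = 108544.11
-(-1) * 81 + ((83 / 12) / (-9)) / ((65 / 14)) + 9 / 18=142742 / 1755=81.33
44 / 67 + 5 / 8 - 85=-44873 / 536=-83.72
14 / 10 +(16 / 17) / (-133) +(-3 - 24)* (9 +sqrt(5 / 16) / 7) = -2731368 / 11305 - 27* sqrt(5) / 28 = -243.76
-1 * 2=-2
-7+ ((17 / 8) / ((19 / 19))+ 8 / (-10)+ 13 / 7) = -3.82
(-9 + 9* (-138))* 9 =-11259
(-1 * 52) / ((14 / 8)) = -208 / 7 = -29.71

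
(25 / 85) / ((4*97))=5 / 6596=0.00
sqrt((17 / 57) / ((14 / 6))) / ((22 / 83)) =83 * sqrt(2261) / 2926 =1.35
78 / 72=13 / 12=1.08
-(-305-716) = 1021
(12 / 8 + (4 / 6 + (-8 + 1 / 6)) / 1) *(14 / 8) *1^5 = -119 / 12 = -9.92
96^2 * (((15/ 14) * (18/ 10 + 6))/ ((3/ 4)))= 718848/ 7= 102692.57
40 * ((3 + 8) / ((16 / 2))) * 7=385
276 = 276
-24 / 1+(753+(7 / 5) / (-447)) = 729.00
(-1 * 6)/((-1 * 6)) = 1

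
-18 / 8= -9 / 4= -2.25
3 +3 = 6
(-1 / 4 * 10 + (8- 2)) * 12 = 42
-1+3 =2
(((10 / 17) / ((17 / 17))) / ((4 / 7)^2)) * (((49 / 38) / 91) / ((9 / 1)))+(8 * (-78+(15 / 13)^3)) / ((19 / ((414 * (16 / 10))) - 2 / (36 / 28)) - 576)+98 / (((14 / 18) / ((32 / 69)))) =267472479125398685 / 4495576910327568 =59.50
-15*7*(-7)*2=1470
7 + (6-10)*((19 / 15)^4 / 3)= 541841 / 151875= 3.57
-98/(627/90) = -2940/209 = -14.07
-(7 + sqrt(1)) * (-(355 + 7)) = 2896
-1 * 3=-3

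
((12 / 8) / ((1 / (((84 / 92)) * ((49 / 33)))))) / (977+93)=1029 / 541420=0.00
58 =58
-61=-61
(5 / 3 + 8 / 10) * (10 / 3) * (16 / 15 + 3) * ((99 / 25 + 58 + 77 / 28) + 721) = 26271.81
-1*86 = -86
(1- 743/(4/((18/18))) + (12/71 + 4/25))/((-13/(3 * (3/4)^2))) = 35353503/1476800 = 23.94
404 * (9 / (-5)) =-3636 / 5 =-727.20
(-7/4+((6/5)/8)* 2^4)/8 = 13/160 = 0.08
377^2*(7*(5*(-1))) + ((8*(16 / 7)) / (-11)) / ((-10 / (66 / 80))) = -870540101 / 175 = -4974514.86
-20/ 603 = -0.03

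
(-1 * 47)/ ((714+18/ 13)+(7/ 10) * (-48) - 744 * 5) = 3055/ 197484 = 0.02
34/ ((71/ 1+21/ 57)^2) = 6137/ 919368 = 0.01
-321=-321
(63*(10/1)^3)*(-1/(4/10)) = -157500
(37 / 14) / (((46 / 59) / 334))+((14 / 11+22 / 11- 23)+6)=3961549 / 3542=1118.45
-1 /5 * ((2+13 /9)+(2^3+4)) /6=-139 /270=-0.51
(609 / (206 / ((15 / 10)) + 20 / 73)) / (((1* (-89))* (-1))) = 0.05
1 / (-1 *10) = -1 / 10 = -0.10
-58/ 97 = -0.60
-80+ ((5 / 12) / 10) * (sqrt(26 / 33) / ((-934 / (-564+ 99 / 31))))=-80+ 5795 * sqrt(858) / 7643856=-79.98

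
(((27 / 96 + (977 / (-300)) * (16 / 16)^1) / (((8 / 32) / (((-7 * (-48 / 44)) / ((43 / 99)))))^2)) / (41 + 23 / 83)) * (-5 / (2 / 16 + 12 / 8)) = 75278022624 / 68625635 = 1096.94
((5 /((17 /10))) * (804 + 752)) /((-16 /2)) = -9725 /17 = -572.06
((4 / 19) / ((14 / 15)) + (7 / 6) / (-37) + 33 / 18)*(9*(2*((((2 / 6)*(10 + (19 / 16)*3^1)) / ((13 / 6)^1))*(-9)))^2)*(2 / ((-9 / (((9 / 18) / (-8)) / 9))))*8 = 302008665 / 950456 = 317.75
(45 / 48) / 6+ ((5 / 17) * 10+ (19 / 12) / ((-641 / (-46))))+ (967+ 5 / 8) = 1015603243 / 1046112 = 970.84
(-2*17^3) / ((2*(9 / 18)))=-9826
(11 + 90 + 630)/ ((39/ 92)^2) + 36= 6241940/ 1521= 4103.84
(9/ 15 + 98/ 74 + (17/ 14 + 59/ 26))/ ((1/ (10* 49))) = 1274574/ 481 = 2649.84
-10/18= -5/9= -0.56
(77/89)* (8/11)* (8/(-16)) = -28/89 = -0.31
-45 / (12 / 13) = -195 / 4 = -48.75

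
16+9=25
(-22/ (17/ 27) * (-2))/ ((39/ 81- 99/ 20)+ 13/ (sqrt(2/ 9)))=1547987760/ 3670966927+ 6755205600 * sqrt(2)/ 3670966927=3.02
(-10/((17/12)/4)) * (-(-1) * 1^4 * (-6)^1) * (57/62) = 82080/527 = 155.75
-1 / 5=-0.20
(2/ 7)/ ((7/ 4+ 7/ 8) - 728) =-16/ 40621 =-0.00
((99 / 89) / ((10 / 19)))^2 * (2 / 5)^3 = 0.29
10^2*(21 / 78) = 350 / 13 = 26.92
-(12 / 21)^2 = -16 / 49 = -0.33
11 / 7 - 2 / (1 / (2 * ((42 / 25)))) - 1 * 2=-1251 / 175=-7.15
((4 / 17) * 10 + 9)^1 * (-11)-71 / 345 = -733642 / 5865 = -125.09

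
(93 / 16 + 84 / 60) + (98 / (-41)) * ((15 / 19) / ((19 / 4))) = 8069777 / 1184080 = 6.82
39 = 39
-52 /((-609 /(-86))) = -4472 /609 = -7.34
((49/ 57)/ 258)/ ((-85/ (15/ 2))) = -0.00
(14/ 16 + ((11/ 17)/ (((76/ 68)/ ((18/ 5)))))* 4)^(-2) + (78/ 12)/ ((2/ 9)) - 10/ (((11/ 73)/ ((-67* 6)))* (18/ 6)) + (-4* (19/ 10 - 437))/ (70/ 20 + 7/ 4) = 2095404489481087/ 226444684620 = 9253.49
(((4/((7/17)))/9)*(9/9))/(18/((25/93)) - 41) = 1700/40887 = 0.04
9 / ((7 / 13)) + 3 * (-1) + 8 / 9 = 920 / 63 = 14.60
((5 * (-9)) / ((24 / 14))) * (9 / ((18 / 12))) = -315 / 2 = -157.50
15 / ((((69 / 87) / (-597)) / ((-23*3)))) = 779085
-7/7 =-1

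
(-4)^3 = -64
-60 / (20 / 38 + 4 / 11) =-2090 / 31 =-67.42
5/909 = 0.01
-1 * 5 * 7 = -35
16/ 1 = 16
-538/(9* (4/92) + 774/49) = -606326/18243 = -33.24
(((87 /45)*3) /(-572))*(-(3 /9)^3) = 29 /77220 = 0.00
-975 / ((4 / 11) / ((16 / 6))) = -7150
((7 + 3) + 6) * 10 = 160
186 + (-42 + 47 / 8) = 1199 / 8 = 149.88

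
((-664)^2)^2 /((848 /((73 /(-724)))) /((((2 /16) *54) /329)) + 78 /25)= -4789265955379200 /10099433531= -474211.34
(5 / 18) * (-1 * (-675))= 375 / 2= 187.50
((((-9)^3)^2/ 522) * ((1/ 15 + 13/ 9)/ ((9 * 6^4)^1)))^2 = 23409/ 1345600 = 0.02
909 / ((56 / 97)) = 88173 / 56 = 1574.52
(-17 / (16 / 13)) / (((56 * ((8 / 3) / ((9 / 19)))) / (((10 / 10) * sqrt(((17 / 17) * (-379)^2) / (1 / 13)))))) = -2261493 * sqrt(13) / 136192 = -59.87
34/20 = 1.70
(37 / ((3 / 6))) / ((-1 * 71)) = -74 / 71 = -1.04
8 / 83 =0.10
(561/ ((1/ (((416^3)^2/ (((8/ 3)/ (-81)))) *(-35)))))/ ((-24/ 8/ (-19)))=19576701650151439073280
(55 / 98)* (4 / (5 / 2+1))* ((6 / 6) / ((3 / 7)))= 220 / 147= 1.50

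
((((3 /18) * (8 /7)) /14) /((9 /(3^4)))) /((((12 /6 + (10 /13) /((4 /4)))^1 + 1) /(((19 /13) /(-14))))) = -57 /16807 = -0.00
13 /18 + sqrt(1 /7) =sqrt(7) /7 + 13 /18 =1.10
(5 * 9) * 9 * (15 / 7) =6075 / 7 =867.86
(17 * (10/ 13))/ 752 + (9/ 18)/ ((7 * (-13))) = 407/ 34216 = 0.01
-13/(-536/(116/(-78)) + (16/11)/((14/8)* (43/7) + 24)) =-576433/15982964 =-0.04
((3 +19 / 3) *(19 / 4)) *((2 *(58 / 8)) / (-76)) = -203 / 24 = -8.46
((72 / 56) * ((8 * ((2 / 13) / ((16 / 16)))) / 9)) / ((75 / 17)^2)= 4624 / 511875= 0.01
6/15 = 0.40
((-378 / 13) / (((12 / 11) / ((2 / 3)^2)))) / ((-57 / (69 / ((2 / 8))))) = 14168 / 247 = 57.36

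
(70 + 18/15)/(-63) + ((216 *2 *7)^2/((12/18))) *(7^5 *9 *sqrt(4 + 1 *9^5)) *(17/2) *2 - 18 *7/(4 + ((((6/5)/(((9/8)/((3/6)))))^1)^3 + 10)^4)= -247952113488600777133/217117552486364654670 + 35272517986944 *sqrt(59053)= 8571512174701168.52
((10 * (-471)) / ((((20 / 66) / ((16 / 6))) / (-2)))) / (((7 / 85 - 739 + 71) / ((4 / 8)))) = -3523080 / 56773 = -62.06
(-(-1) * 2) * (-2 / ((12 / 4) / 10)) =-40 / 3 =-13.33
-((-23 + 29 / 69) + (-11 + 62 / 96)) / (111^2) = 36359 / 13602384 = 0.00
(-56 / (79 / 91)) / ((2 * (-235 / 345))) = 175812 / 3713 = 47.35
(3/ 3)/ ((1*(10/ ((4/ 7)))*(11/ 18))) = 36/ 385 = 0.09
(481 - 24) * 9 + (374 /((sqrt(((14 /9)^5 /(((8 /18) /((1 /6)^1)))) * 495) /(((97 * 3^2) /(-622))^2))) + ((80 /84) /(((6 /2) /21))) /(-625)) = 349817211 * sqrt(1155) /663506060 + 1542371 /375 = 4130.91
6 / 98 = 0.06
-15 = -15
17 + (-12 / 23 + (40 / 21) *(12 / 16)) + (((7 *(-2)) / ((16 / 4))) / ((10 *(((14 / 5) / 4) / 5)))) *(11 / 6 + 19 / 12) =36187 / 3864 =9.37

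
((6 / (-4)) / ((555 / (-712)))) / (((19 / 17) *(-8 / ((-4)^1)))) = 3026 / 3515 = 0.86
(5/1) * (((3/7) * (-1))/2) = -1.07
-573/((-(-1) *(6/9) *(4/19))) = -32661/8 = -4082.62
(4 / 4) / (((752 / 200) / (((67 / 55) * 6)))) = 1005 / 517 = 1.94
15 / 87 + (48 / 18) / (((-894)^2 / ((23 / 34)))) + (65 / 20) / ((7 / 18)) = 35288876255 / 4137245154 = 8.53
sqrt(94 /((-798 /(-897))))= sqrt(1869049) /133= 10.28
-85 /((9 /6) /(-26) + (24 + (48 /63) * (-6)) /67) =-414596 /1133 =-365.93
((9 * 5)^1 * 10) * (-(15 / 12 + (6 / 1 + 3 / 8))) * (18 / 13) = -123525 / 26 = -4750.96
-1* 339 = -339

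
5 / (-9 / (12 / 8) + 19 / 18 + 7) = 90 / 37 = 2.43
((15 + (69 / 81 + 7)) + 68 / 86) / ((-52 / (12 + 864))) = -2003777 / 5031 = -398.29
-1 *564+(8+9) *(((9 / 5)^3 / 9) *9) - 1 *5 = -58732 / 125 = -469.86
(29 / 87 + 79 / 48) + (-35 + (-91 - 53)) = -177.02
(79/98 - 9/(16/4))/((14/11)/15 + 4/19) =-887205/181496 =-4.89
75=75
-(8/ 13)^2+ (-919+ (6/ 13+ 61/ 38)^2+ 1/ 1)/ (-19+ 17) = 456.49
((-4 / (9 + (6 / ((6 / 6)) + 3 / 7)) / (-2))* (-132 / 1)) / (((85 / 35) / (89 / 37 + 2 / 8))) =-18.71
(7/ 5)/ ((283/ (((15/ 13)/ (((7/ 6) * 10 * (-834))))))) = -3/ 5113810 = -0.00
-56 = -56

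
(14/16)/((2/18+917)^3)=5103/4498662168512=0.00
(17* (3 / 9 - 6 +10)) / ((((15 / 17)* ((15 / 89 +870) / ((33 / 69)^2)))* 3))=0.01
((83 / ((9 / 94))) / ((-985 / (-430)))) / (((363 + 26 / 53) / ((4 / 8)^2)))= 8890379 / 34156845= 0.26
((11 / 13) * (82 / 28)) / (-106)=-0.02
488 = 488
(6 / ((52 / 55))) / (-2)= -165 / 52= -3.17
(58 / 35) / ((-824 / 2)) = -29 / 7210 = -0.00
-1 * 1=-1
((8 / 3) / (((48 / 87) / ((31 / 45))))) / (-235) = -899 / 63450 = -0.01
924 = 924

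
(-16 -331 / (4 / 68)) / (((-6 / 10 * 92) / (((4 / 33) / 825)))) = 19 / 1265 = 0.02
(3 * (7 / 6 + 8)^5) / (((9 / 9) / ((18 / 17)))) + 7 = 503301511 / 2448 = 205597.02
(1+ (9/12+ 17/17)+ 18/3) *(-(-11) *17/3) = 6545/12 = 545.42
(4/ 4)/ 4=1/ 4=0.25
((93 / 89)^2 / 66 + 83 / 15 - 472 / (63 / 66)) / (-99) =4.94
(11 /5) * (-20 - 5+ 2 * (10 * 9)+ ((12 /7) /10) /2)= 59708 /175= 341.19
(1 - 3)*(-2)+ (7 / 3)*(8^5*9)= 688132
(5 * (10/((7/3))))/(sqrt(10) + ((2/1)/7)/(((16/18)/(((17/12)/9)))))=-122400/1128671 + 2419200 * sqrt(10)/1128671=6.67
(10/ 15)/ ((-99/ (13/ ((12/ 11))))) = -13/ 162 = -0.08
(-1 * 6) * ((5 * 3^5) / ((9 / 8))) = -6480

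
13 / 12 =1.08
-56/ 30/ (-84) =1/ 45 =0.02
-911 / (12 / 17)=-15487 / 12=-1290.58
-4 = -4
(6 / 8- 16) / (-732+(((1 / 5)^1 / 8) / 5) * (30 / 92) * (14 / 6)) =28060 / 1346873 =0.02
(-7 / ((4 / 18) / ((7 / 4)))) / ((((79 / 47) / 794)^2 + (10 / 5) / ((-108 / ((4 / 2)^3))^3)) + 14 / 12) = -3022084555211043 / 63915142909186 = -47.28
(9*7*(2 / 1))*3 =378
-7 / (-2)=7 / 2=3.50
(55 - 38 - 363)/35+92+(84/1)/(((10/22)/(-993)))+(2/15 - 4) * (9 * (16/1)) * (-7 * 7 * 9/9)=-5464938/35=-156141.09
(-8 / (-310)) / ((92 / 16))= 16 / 3565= 0.00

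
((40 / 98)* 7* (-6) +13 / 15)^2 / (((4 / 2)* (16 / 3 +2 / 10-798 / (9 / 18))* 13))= -2920681 / 455907270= -0.01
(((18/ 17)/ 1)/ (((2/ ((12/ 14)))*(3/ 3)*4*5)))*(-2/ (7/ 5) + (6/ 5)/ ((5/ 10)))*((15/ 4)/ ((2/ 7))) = 81/ 280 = 0.29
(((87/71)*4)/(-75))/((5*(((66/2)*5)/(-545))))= 12644/292875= 0.04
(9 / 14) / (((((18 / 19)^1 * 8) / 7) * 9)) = 19 / 288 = 0.07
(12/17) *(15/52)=45/221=0.20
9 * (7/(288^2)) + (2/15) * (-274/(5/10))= -3366877/46080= -73.07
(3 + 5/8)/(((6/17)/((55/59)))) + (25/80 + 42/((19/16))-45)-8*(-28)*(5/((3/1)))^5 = 784769579/272403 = 2880.91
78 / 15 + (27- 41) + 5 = -19 / 5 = -3.80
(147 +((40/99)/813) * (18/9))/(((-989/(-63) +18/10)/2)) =414108415/24646908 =16.80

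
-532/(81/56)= -29792/81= -367.80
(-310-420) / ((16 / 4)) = -365 / 2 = -182.50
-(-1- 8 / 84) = 23 / 21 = 1.10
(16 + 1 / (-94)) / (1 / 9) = 13527 / 94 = 143.90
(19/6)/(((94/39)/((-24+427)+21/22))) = 2195089/4136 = 530.73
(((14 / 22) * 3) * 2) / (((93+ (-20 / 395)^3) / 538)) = 11140709244 / 504378193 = 22.09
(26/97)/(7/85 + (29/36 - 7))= -79560/1814191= -0.04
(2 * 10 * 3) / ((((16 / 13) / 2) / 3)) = 585 / 2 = 292.50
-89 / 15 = -5.93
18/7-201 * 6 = -8424/7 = -1203.43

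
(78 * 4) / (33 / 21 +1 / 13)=4732 / 25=189.28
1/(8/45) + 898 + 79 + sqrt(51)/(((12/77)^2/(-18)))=7861/8 - 5929*sqrt(51)/8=-4310.07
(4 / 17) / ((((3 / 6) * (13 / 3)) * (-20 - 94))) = -4 / 4199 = -0.00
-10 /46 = -5 /23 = -0.22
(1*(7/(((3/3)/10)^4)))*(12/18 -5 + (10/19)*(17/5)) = -10150000/57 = -178070.18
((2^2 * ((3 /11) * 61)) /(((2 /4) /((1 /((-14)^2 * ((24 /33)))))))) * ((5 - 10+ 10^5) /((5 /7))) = 522831 /4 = 130707.75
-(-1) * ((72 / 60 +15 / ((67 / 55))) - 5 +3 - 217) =-68838 / 335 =-205.49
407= 407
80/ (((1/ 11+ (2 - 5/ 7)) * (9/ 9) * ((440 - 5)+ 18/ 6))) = 1540/ 11607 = 0.13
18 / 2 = 9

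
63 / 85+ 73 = 6268 / 85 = 73.74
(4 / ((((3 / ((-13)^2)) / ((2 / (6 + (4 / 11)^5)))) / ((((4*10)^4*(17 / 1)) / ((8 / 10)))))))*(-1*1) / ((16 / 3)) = -5694763360000 / 7441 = -765322316.89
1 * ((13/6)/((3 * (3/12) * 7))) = 26/63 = 0.41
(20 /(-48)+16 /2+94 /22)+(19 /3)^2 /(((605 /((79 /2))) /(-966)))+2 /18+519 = -43534243 /21780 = -1998.82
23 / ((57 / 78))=598 / 19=31.47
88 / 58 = 44 / 29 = 1.52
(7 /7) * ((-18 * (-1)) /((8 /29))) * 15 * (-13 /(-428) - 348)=-583064865 /1712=-340575.27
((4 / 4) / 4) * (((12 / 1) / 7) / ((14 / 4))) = 6 / 49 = 0.12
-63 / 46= -1.37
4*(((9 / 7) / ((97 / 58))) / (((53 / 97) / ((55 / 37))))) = 114840 / 13727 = 8.37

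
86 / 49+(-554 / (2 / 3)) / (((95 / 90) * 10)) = -76.97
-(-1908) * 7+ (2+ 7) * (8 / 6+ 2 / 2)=13377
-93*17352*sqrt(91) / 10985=-1401.37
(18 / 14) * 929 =8361 / 7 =1194.43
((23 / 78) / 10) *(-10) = -23 / 78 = -0.29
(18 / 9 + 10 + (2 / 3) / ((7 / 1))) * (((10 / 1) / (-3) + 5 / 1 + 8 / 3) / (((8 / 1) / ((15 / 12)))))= 8255 / 1008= 8.19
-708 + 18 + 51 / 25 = -17199 / 25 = -687.96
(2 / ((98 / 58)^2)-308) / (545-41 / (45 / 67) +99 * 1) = -33202170 / 62985433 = -0.53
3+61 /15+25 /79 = 8749 /1185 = 7.38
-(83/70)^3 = -571787/343000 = -1.67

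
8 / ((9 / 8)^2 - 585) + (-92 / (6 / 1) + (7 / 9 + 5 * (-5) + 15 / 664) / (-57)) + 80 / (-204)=-368123798641 / 24037378344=-15.31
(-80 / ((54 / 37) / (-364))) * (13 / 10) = 25938.37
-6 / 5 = -1.20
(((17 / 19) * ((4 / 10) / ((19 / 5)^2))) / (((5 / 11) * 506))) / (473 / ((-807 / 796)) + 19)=-13719 / 56977884475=-0.00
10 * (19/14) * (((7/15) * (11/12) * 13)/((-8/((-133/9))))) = 361361/2592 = 139.41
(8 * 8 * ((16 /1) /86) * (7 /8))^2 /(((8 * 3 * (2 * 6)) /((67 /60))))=105056 /249615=0.42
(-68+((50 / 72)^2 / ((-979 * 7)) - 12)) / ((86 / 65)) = -46183778225 / 763807968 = -60.47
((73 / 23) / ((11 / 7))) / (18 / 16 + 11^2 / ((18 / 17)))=5256 / 300311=0.02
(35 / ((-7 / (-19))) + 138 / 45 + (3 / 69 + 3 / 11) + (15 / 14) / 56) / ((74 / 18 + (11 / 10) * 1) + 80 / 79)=15.81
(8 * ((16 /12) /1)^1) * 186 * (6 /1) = 11904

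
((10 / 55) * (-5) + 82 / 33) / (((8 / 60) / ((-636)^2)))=52584480 / 11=4780407.27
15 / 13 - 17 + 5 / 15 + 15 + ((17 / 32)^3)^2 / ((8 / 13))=-0.48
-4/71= -0.06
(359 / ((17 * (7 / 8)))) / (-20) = -718 / 595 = -1.21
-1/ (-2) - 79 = -157/ 2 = -78.50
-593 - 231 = -824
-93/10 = -9.30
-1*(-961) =961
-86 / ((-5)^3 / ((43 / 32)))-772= -1542151 / 2000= -771.08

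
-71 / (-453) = 71 / 453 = 0.16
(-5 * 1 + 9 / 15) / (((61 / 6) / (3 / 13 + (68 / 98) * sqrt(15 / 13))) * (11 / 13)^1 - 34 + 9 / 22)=0.18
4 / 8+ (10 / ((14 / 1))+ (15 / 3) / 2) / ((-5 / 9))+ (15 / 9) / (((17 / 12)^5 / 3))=-43825589 / 9938999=-4.41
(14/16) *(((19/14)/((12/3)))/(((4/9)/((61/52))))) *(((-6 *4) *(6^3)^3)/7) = -2463760476/91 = -27074290.95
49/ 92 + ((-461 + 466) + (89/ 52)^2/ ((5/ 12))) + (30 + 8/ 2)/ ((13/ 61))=6689587/ 38870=172.10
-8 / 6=-1.33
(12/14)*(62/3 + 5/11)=1394/77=18.10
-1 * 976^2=-952576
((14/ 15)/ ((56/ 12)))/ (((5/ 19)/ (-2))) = -38/ 25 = -1.52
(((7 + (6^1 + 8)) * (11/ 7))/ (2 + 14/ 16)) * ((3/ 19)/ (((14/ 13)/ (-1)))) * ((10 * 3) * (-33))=5096520/ 3059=1666.07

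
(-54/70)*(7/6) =-9/10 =-0.90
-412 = -412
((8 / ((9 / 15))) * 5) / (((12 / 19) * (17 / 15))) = 4750 / 51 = 93.14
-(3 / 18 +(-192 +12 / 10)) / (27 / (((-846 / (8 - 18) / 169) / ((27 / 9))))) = 1.18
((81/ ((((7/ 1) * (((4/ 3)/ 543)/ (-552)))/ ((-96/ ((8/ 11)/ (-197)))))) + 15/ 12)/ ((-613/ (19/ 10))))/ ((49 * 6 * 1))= 35986444435783/ 50462160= 713137.22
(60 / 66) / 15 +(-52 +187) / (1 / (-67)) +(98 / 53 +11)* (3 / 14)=-221406967 / 24486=-9042.19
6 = 6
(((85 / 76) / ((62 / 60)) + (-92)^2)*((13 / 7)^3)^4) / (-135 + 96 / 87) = -6737436779685718018783 / 63312456041346974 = -106415.66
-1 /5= -0.20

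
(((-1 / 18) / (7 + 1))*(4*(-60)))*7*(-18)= -210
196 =196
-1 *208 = -208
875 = 875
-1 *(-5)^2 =-25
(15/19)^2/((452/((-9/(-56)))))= 2025/9137632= 0.00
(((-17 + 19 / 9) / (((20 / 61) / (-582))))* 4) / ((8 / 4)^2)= 26429.27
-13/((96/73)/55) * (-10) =260975/48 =5436.98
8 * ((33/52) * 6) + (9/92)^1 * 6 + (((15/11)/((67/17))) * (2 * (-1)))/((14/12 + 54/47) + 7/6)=6675782409/216396466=30.85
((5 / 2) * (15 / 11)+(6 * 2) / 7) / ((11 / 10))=3945 / 847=4.66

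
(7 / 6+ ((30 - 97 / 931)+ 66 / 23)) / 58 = 4359521 / 7451724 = 0.59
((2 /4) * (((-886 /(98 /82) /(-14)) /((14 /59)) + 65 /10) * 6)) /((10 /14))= 330849 /343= 964.57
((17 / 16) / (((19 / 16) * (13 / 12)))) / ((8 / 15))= 765 / 494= 1.55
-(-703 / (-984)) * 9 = -2109 / 328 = -6.43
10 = 10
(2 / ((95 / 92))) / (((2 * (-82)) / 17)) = -0.20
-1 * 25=-25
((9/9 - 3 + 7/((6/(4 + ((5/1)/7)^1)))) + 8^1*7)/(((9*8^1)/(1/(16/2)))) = 119/1152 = 0.10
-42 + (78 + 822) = 858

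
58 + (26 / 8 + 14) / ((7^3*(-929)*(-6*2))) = 295704439 / 5098352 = 58.00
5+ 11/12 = 71/12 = 5.92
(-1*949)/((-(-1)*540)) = -949/540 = -1.76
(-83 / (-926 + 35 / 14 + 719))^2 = 0.16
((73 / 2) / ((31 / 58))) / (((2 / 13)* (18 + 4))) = 27521 / 1364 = 20.18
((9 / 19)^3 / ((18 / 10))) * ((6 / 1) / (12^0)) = 0.35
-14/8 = -7/4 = -1.75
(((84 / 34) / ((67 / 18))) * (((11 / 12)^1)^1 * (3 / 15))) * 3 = 2079 / 5695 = 0.37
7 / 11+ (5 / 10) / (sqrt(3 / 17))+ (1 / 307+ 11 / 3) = sqrt(51) / 6+ 43627 / 10131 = 5.50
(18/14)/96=3/224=0.01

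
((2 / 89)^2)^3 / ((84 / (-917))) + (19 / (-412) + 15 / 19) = 8675802379898689 / 11671108636928124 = 0.74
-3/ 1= -3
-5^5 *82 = -256250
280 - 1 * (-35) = 315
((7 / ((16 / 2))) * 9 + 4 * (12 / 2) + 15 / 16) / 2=525 / 32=16.41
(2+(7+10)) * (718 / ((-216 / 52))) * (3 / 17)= -88673 / 153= -579.56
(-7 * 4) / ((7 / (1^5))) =-4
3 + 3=6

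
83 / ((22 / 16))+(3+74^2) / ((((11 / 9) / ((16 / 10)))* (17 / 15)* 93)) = 744416 / 5797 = 128.41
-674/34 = -337/17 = -19.82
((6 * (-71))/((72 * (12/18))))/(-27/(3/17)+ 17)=71/1088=0.07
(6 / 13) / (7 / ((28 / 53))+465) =24 / 24869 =0.00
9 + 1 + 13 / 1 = 23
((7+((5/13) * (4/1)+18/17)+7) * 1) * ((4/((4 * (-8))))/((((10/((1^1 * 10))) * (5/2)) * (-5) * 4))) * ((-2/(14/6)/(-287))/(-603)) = -131/637441350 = -0.00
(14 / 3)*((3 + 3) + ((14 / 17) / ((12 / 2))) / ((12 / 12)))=4382 / 153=28.64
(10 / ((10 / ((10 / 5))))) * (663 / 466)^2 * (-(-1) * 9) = 3956121 / 108578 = 36.44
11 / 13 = 0.85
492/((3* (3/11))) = 1804/3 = 601.33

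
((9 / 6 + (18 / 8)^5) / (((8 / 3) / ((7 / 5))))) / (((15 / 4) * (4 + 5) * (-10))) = -28273 / 307200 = -0.09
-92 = -92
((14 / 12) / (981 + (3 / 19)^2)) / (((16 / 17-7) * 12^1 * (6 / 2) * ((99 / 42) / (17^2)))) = -0.00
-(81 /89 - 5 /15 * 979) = 86888 /267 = 325.42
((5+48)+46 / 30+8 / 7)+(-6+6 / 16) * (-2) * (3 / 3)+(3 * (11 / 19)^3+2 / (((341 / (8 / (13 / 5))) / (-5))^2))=3821987016342899 / 56611616481420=67.51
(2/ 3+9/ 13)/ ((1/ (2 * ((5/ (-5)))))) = -106/ 39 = -2.72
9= 9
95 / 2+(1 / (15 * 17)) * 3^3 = 8093 / 170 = 47.61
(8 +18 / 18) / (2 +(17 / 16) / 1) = 2.94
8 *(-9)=-72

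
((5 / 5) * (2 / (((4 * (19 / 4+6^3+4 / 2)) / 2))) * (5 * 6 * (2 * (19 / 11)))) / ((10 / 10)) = 1520 / 3267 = 0.47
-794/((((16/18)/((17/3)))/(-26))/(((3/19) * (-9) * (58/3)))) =-68698071/19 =-3615687.95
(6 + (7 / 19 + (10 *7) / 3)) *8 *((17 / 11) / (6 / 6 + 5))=115124 / 1881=61.20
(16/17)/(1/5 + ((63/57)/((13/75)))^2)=2440360/105945139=0.02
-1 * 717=-717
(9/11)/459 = 1/561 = 0.00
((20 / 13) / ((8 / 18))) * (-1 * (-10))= 450 / 13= 34.62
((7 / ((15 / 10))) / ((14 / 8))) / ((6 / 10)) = 40 / 9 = 4.44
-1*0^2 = 0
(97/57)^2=9409/3249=2.90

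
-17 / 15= -1.13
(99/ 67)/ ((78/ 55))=1815/ 1742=1.04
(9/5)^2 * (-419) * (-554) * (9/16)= 84609927/200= 423049.64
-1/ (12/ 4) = -0.33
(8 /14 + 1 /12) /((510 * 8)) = 11 /68544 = 0.00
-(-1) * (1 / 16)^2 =1 / 256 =0.00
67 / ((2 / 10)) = 335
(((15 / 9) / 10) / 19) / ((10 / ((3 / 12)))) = 1 / 4560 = 0.00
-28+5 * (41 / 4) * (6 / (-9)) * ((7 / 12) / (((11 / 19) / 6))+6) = -58021 / 132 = -439.55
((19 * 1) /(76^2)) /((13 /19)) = 1 /208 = 0.00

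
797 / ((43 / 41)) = 32677 / 43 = 759.93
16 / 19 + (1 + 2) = 73 / 19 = 3.84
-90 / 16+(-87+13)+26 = -429 / 8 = -53.62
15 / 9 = 5 / 3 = 1.67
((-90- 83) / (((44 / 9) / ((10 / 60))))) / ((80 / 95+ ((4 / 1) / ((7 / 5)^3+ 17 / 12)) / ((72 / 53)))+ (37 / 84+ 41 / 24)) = -1292392521 / 810489097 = -1.59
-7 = -7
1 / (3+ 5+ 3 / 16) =16 / 131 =0.12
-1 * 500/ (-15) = 100/ 3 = 33.33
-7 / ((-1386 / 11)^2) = -1 / 2268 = -0.00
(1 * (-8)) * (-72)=576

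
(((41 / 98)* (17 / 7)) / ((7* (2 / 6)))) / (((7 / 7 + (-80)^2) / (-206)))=-215373 / 15368801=-0.01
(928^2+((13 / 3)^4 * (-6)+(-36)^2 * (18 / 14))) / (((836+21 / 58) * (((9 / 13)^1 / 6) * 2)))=122659852900 / 27504603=4459.61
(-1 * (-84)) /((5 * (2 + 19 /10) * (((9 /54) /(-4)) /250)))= -336000 /13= -25846.15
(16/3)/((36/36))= 16/3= 5.33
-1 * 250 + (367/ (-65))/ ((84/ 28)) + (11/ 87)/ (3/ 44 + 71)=-1484681817/ 5894395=-251.88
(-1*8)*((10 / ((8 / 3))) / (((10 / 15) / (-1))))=45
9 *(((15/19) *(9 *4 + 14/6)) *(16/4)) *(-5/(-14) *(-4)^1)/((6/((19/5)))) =-6900/7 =-985.71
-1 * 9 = -9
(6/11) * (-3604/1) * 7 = -151368/11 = -13760.73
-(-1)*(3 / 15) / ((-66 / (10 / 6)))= -1 / 198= -0.01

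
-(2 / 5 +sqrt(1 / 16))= -13 / 20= -0.65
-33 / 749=-0.04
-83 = -83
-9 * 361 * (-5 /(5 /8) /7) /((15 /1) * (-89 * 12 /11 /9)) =-22.95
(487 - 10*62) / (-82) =1.62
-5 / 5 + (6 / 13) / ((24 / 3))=-49 / 52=-0.94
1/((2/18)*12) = 3/4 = 0.75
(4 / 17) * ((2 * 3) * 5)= 120 / 17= 7.06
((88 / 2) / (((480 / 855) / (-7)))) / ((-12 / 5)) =7315 / 32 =228.59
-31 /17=-1.82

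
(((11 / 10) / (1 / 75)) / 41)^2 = 27225 / 6724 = 4.05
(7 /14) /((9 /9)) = 1 /2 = 0.50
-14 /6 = -7 /3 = -2.33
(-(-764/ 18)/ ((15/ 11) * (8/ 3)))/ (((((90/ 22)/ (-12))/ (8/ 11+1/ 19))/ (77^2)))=-2030463127/ 12825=-158320.71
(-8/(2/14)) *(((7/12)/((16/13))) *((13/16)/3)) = -8281/1152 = -7.19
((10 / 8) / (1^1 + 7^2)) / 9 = 1 / 360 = 0.00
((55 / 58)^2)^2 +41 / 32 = 2.09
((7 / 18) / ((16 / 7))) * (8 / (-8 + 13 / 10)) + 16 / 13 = 1.03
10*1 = 10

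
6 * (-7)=-42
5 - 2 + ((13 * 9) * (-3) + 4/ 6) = -1042/ 3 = -347.33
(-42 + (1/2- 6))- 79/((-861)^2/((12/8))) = -11737622/247107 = -47.50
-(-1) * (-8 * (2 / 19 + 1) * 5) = -840 / 19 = -44.21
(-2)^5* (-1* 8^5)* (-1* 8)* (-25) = 209715200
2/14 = 1/7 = 0.14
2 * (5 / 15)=2 / 3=0.67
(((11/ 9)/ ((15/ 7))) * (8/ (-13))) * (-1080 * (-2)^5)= -157696/ 13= -12130.46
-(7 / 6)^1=-7 / 6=-1.17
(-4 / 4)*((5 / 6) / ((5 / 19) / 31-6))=2945 / 21174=0.14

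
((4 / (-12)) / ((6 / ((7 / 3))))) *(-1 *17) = 119 / 54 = 2.20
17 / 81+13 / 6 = 385 / 162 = 2.38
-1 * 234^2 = -54756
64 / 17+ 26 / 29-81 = -37635 / 493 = -76.34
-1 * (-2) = 2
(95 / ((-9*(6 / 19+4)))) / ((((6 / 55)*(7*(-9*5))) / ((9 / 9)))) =19855 / 278964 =0.07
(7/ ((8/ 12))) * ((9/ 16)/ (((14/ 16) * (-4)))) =-27/ 16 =-1.69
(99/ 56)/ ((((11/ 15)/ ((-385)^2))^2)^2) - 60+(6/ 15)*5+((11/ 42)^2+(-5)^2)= 2950715236578277587857.69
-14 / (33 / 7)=-98 / 33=-2.97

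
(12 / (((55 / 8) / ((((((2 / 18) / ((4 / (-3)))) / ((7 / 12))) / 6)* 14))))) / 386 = -16 / 10615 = -0.00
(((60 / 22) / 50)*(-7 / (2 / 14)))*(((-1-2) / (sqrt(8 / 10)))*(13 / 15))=1911*sqrt(5) / 550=7.77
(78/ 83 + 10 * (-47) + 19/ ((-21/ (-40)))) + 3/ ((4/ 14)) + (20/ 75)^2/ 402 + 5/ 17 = -377071525493/ 893374650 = -422.08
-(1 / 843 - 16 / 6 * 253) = 189581 / 281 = 674.67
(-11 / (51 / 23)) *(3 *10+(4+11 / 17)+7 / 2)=-328141 / 1734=-189.24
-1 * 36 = -36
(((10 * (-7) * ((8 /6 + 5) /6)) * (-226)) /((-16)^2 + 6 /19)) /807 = 285551 /3537081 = 0.08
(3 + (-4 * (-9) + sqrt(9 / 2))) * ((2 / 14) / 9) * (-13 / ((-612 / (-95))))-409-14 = -5452451 / 12852-1235 * sqrt(2) / 25704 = -424.32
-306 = -306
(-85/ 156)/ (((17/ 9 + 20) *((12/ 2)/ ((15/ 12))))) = -425/ 81952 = -0.01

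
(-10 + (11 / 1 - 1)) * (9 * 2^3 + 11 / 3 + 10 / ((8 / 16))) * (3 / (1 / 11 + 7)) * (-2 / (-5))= 0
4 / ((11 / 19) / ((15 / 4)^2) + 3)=17100 / 13001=1.32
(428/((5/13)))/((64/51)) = 70941/80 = 886.76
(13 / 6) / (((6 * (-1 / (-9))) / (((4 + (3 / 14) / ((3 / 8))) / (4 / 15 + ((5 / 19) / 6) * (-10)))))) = -29640 / 343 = -86.41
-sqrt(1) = -1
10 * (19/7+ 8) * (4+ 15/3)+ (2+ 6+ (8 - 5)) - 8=6771/7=967.29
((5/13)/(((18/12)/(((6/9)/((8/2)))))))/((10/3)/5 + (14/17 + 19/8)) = 0.01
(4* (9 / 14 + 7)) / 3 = 214 / 21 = 10.19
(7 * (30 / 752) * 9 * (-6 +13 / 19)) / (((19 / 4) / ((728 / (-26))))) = 78.75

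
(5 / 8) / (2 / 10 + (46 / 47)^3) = 2595575 / 4724024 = 0.55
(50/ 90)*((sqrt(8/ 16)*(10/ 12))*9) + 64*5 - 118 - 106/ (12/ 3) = 178.45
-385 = -385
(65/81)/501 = 65/40581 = 0.00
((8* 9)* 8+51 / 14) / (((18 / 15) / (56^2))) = 1514800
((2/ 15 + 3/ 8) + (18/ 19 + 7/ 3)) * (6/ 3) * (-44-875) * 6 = -7939241/ 190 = -41785.48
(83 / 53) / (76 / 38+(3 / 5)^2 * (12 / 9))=2075 / 3286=0.63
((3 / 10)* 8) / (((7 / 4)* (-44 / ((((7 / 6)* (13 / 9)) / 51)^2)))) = -1183 / 34762365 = -0.00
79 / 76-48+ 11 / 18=-31703 / 684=-46.35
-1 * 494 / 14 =-247 / 7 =-35.29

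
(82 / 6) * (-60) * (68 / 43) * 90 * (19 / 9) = -10594400 / 43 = -246381.40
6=6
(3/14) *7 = 3/2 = 1.50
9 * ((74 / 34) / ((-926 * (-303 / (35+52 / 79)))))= 312687 / 125605418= 0.00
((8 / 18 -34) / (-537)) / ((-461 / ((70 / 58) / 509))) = -10570 / 32887699893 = -0.00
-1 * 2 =-2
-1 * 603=-603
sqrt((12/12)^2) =1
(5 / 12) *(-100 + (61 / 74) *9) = -34255 / 888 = -38.58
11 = 11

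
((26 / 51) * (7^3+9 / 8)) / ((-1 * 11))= -35789 / 2244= -15.95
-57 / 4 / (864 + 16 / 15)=-855 / 51904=-0.02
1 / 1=1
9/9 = 1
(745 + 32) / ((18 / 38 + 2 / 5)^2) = 7012425 / 6889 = 1017.92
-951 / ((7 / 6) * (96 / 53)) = -50403 / 112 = -450.03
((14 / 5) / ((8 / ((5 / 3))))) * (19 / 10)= 133 / 120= 1.11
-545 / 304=-1.79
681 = 681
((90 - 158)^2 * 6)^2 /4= 192432384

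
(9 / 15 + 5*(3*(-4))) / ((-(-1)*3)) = -19.80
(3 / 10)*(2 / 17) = 3 / 85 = 0.04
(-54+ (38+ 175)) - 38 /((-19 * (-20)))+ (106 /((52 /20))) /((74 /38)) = 179.84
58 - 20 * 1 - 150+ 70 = -42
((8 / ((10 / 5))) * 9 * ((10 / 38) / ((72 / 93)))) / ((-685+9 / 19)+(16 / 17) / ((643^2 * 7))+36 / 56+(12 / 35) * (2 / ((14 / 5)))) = -160147402905 / 8946992943599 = -0.02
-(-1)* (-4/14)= -2/7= -0.29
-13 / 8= -1.62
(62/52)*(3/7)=93/182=0.51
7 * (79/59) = 553/59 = 9.37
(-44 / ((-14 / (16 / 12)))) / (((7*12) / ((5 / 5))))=0.05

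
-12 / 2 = -6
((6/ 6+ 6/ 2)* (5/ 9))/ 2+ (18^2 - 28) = 2674/ 9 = 297.11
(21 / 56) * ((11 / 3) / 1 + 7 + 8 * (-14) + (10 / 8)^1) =-1201 / 32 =-37.53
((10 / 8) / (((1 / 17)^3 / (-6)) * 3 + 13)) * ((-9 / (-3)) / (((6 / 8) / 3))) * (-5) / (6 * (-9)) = 0.11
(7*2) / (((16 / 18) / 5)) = 315 / 4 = 78.75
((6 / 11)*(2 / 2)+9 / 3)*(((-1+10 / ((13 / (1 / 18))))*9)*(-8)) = 244.36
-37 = -37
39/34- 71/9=-2063/306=-6.74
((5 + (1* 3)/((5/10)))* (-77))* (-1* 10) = 8470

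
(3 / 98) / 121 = 3 / 11858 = 0.00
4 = 4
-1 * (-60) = 60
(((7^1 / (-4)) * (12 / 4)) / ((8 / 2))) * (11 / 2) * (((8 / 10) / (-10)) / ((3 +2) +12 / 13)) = 39 / 400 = 0.10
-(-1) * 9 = 9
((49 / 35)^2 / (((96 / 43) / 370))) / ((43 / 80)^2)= 145040 / 129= 1124.34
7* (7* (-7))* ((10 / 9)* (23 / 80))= -7889 / 72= -109.57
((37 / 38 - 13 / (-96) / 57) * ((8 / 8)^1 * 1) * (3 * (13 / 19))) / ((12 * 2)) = 69433 / 831744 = 0.08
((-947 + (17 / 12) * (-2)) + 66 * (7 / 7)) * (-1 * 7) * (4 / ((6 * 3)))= 37121 / 27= 1374.85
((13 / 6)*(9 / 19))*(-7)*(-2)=273 / 19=14.37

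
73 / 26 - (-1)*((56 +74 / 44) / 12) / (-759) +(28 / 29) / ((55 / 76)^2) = 974685551 / 209838200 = 4.64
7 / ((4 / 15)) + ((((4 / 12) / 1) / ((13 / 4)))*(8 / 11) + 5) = 53753 / 1716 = 31.32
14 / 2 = 7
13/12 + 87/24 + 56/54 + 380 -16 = 79865/216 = 369.75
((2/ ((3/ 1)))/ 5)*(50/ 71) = 20/ 213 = 0.09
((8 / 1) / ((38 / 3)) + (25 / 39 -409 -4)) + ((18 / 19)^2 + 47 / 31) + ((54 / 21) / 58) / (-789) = -9537656844356 / 23301575661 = -409.31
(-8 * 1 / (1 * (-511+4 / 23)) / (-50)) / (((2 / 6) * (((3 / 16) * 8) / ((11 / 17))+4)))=-6072 / 40827775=-0.00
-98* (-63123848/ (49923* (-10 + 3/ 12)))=-24744548416/ 1946997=-12709.08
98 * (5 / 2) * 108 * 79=2090340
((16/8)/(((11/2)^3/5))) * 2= 160/1331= 0.12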